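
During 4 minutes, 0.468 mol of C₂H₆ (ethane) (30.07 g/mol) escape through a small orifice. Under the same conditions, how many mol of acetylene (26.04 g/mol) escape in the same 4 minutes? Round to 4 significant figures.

0.5029 mol

From Graham's law, rate_C₂H₂/rate_C₂H₆ = √(M_C₂H₆/M_C₂H₂) = √(30.07/26.04) = √1.155 = 1.075.
So the amount for C₂H₂ is 0.468 × 1.075 = 0.5029 mol.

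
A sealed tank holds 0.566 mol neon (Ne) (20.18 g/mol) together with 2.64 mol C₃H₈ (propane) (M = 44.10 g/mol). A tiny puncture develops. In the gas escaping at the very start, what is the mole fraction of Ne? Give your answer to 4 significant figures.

The effusion rate of species i is ∝ p_i/√M_i ∝ n_i/√M_i.
So x_Ne in the escaping gas = (n_Ne/√M_Ne) / Σ(n_i/√M_i)
= (0.566/√20.18) / (0.566/√20.18 + 2.64/√44.10) = 0.1260/(0.1260 + 0.3975) = 0.2407.

0.2407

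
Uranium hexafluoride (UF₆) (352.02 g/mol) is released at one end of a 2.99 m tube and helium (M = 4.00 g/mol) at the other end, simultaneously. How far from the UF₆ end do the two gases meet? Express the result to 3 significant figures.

The fronts meet when d_UF₆ + d_He = L with d_UF₆/d_He = √(M_He/M_UF₆) (Graham's law). Here √(M_He/M_UF₆) = √(4.00/352.02) = 0.1066.
With d_UF₆ + d_He = 2.99 m, d_He = 2.99/(1 + 0.1066) = 2.702 m.
d_UF₆ = 2.99 − 2.702 = 0.288 m.

0.288 m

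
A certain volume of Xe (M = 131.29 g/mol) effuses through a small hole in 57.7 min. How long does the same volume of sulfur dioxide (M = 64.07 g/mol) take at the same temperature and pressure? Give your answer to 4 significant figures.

Using Graham's law: t_SO₂/t_Xe = √(M_SO₂/M_Xe) = √(64.07/131.29) = √0.4880 = 0.6986.
So the time for SO₂ is 57.7 × 0.6986 = 40.31 min.

40.31 min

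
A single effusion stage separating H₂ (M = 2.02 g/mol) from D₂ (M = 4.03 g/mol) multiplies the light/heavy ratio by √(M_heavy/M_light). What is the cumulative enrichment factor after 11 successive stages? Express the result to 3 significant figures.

44.6

Each stage multiplies the ratio by α = √(4.03/2.02), so after 11 stages the overall factor is α^11 = (4.03/2.02)^(11/2).
= 1.99505^(11/2) = 44.6.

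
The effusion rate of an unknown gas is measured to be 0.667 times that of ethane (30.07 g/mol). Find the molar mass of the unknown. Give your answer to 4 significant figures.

Using Graham's law: rate_X/rate_C₂H₆ = √(M_C₂H₆/M_X).
0.667 = √(30.07/M_X)
M_X = 30.07 / 0.667² = 30.07 / 0.4449 = 67.59 g/mol

67.59 g/mol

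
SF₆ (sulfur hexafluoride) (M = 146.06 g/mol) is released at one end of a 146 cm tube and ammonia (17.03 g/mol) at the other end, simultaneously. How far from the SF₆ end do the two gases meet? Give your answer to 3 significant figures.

37.2 cm

Graham's law gives d_SF₆/d_NH₃ = rate_SF₆/rate_NH₃ = √(M_NH₃/M_SF₆) = √(17.03/146.06) = 0.3415.
With d_SF₆ + d_NH₃ = 146 cm, d_NH₃ = 146/(1 + 0.3415) = 108.8 cm.
d_SF₆ = 146 − 108.8 = 37.2 cm.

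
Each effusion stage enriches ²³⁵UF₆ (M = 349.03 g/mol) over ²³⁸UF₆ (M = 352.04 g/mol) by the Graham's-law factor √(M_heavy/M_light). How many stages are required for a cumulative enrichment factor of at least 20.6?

705

Single-stage factor α = √(352.04/349.03), so ln α = ½ ln(1.00862) = 0.004293.
Need α^N ≥ 20.6 ⇒ N ≥ ln(20.6) / ln α = 3.025 / 0.004293 = 704.63.
Rounding up, N = 705 stages.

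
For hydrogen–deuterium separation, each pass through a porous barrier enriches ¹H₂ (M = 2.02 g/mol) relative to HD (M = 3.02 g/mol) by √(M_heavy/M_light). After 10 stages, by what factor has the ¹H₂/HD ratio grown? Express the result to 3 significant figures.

7.47

The single-stage factor is √(M_heavy/M_light), so 10 stages give [√(3.02/2.02)]^10 = (3.02/2.02)^(10/2).
= 1.49505^5 = 7.47.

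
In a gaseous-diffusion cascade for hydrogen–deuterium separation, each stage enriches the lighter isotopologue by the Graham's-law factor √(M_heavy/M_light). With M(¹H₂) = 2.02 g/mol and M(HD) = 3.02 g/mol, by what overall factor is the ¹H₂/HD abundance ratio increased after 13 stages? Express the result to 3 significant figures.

13.7

Overall factor = α^13 with α = √(3.02/2.02), i.e. (3.02/2.02)^(13/2).
= 1.49505^(13/2) = 13.7.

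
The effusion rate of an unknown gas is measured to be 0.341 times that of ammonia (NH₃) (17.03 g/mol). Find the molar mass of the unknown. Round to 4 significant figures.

146.5 g/mol

By Graham's law, rate_X/rate_NH₃ = √(M_NH₃/M_X).
0.341 = √(17.03/M_X)
M_X = 17.03 / 0.341² = 17.03 / 0.1163 = 146.5 g/mol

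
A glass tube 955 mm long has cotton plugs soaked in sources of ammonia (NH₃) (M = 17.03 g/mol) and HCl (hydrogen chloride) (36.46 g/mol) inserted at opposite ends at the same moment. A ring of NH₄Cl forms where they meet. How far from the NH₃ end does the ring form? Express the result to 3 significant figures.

567 mm

In equal time, each gas travels a distance ∝ its rate ∝ 1/√M, so d_NH₃/d_HCl = √(M_HCl/M_NH₃) = √(36.46/17.03) = 1.463.
With d_NH₃ + d_HCl = 955 mm, d_HCl = 955/(1 + 1.463) = 387.7 mm.
d_NH₃ = 955 − 387.7 = 567 mm.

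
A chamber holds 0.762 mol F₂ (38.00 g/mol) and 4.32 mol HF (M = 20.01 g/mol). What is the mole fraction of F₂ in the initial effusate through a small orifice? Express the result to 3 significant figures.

0.113

The effusion rate of species i is ∝ p_i/√M_i ∝ n_i/√M_i.
x_F₂(eff) = (n_F₂/√M_F₂) / (n_F₂/√M_F₂ + n_HF/√M_HF)
= (0.762/√38.00) / (0.762/√38.00 + 4.32/√20.01) = 0.1236/(0.1236 + 0.9657) = 0.113.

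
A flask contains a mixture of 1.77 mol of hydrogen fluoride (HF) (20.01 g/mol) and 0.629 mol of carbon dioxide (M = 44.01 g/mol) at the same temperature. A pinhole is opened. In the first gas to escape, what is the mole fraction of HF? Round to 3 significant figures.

The effusion rate of species i is ∝ p_i/√M_i ∝ n_i/√M_i.
So x_HF in the escaping gas = (n_HF/√M_HF) / Σ(n_i/√M_i)
= (1.77/√20.01) / (1.77/√20.01 + 0.629/√44.01) = 0.3957/(0.3957 + 0.09481) = 0.807.

0.807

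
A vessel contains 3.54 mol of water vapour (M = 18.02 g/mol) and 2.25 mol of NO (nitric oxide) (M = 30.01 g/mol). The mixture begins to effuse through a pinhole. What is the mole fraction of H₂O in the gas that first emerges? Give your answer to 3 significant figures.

Each component's effusion rate ∝ (its partial pressure)·(1/√M) ∝ n_i/√M_i.
Mole fraction of H₂O in the effusate = (n_H₂O/√M_H₂O) / (n_H₂O/√M_H₂O + n_NO/√M_NO)
= (3.54/√18.02) / (3.54/√18.02 + 2.25/√30.01) = 0.8339/(0.8339 + 0.4107) = 0.670.

0.670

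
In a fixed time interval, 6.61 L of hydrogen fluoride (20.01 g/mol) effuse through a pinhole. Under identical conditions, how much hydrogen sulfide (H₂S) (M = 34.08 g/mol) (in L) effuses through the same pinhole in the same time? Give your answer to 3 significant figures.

From Graham's law, rate_H₂S/rate_HF = √(M_HF/M_H₂S) = √(20.01/34.08) = √0.5871 = 0.7663.
So the volume for H₂S is 6.61 × 0.7663 = 5.06 L.

5.06 L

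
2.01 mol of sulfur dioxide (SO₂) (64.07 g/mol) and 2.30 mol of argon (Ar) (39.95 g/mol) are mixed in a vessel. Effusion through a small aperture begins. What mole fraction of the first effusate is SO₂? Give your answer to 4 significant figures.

The effusion rate of species i is ∝ p_i/√M_i ∝ n_i/√M_i.
Mole fraction of SO₂ in the effusate = (n_SO₂/√M_SO₂) / (n_SO₂/√M_SO₂ + n_Ar/√M_Ar)
= (2.01/√64.07) / (2.01/√64.07 + 2.30/√39.95) = 0.2511/(0.2511 + 0.3639) = 0.4083.

0.4083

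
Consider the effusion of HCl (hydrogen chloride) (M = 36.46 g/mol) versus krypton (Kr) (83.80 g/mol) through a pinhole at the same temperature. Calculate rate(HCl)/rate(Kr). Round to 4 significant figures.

Graham's law gives rate_HCl/rate_Kr = √(M_Kr/M_HCl) = √(83.80/36.46) = √2.298 = 1.516.

1.516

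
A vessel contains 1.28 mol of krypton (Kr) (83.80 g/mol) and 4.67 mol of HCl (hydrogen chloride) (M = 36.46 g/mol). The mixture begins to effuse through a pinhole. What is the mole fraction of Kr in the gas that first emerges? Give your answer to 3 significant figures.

Effusion rate of each component ∝ n_i/√M_i (partial pressure × 1/√M).
So x_Kr in the escaping gas = (n_Kr/√M_Kr) / Σ(n_i/√M_i)
= (1.28/√83.80) / (1.28/√83.80 + 4.67/√36.46) = 0.1398/(0.1398 + 0.7734) = 0.153.

0.153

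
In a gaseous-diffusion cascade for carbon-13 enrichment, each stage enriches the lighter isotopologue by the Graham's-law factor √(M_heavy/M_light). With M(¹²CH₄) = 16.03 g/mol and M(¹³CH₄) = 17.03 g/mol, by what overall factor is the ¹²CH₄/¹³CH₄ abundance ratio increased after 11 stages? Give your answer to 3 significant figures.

1.39

The single-stage factor is √(M_heavy/M_light), so 11 stages give [√(17.03/16.03)]^11 = (17.03/16.03)^(11/2).
= 1.06238^(11/2) = 1.39.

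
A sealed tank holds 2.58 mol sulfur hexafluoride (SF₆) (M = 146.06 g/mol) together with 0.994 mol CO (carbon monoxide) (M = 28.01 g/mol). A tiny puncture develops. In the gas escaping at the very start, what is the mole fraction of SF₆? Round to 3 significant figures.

0.532

Effusion rate of each component ∝ n_i/√M_i (partial pressure × 1/√M).
x_SF₆(eff) = (n_SF₆/√M_SF₆) / (n_SF₆/√M_SF₆ + n_CO/√M_CO)
= (2.58/√146.06) / (2.58/√146.06 + 0.994/√28.01) = 0.2135/(0.2135 + 0.1878) = 0.532.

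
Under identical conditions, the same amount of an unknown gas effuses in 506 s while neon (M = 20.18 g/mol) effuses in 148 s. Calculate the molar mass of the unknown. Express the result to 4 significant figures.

From Graham's law, t_X/t_Ne = √(M_X/M_Ne).
506/148 = 3.419 = √(M_X/20.18)
M_X = 20.18 × 3.419² = 20.18 × 11.69 = 235.9 g/mol

235.9 g/mol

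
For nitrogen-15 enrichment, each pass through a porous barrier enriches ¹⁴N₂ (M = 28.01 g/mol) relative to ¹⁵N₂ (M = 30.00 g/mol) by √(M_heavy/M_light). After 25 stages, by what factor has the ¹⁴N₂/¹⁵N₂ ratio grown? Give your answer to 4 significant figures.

Each stage multiplies the ratio by α = √(30.00/28.01), so after 25 stages the overall factor is α^25 = (30.00/28.01)^(25/2).
= 1.07105^(25/2) = 2.358.

2.358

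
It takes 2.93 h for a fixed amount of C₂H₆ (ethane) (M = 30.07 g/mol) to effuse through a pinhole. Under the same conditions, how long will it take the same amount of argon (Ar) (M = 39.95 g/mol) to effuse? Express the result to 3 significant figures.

3.38 h

Using Graham's law: t_Ar/t_C₂H₆ = √(M_Ar/M_C₂H₆) = √(39.95/30.07) = √1.329 = 1.153.
So the time for Ar is 2.93 × 1.153 = 3.38 h.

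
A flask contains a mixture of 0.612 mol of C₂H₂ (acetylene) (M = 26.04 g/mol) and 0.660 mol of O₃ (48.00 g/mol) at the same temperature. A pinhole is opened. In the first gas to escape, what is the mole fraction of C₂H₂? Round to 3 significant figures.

Rate_i ∝ x_i/√M_i (Graham's law weighted by mole fraction), so the effusate composition follows n_i/√M_i.
Mole fraction of C₂H₂ in the effusate = (n_C₂H₂/√M_C₂H₂) / (n_C₂H₂/√M_C₂H₂ + n_O₃/√M_O₃)
= (0.612/√26.04) / (0.612/√26.04 + 0.660/√48.00) = 0.1199/(0.1199 + 0.09526) = 0.557.

0.557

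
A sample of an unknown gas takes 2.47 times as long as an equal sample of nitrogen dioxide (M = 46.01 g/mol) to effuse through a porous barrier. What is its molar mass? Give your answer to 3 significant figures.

281 g/mol

Since effusion rate ∝ 1/√M, t_X/t_NO₂ = √(M_X/M_NO₂).
2.47 = √(M_X/46.01)
M_X = 46.01 × 2.47² = 46.01 × 6.101 = 281 g/mol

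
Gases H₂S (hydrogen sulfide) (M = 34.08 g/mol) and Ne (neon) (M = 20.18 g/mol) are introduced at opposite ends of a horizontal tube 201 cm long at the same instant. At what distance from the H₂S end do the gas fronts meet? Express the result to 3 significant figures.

The fronts meet when d_H₂S + d_Ne = L with d_H₂S/d_Ne = √(M_Ne/M_H₂S) (Graham's law). Here √(M_Ne/M_H₂S) = √(20.18/34.08) = 0.7695.
With d_H₂S + d_Ne = 201 cm, d_Ne = 201/(1 + 0.7695) = 113.6 cm.
d_H₂S = 201 − 113.6 = 87.4 cm.

87.4 cm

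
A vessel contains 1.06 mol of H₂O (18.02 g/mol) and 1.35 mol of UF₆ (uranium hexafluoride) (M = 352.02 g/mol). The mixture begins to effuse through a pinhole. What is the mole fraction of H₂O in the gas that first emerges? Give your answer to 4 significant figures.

The effusion rate of species i is ∝ p_i/√M_i ∝ n_i/√M_i.
x_H₂O(eff) = (n_H₂O/√M_H₂O) / (n_H₂O/√M_H₂O + n_UF₆/√M_UF₆)
= (1.06/√18.02) / (1.06/√18.02 + 1.35/√352.02) = 0.2497/(0.2497 + 0.07195) = 0.7763.

0.7763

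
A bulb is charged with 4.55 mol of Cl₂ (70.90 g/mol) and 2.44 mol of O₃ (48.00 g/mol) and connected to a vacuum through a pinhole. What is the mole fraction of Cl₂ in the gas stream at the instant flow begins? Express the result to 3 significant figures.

0.605

Each component's effusion rate ∝ (its partial pressure)·(1/√M) ∝ n_i/√M_i.
So x_Cl₂ in the escaping gas = (n_Cl₂/√M_Cl₂) / Σ(n_i/√M_i)
= (4.55/√70.90) / (4.55/√70.90 + 2.44/√48.00) = 0.5404/(0.5404 + 0.3522) = 0.605.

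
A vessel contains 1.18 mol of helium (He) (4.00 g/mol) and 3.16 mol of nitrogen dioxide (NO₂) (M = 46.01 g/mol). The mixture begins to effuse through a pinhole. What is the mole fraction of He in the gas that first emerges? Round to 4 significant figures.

Each component's effusion rate ∝ (its partial pressure)·(1/√M) ∝ n_i/√M_i.
x_He(eff) = (n_He/√M_He) / (n_He/√M_He + n_NO₂/√M_NO₂)
= (1.18/√4.00) / (1.18/√4.00 + 3.16/√46.01) = 0.5900/(0.5900 + 0.4659) = 0.5588.

0.5588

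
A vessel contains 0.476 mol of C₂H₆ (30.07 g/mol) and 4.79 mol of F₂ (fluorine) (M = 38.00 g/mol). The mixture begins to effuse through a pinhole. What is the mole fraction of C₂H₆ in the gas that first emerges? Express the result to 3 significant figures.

0.100

Each component's effusion rate ∝ (its partial pressure)·(1/√M) ∝ n_i/√M_i.
Mole fraction of C₂H₆ in the effusate = (n_C₂H₆/√M_C₂H₆) / (n_C₂H₆/√M_C₂H₆ + n_F₂/√M_F₂)
= (0.476/√30.07) / (0.476/√30.07 + 4.79/√38.00) = 0.08680/(0.08680 + 0.7770) = 0.100.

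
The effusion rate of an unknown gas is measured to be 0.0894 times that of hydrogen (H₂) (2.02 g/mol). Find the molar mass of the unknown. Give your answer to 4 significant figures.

252.7 g/mol

Using Graham's law: rate_X/rate_H₂ = √(M_H₂/M_X).
0.0894 = √(2.02/M_X)
M_X = 2.02 / 0.0894² = 2.02 / 0.007992 = 252.7 g/mol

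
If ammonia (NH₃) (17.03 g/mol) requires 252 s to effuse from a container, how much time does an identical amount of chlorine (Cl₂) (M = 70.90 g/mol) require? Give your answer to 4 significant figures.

By Graham's law, t_Cl₂/t_NH₃ = √(M_Cl₂/M_NH₃) = √(70.90/17.03) = √4.163 = 2.040.
So the time for Cl₂ is 252 × 2.040 = 514.2 s.

514.2 s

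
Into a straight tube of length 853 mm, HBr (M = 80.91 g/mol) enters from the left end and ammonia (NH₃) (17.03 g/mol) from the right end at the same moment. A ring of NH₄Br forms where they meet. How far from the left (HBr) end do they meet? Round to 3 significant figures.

Distances travelled in equal time are proportional to diffusion rates, so d_HBr/d_NH₃ = √(M_NH₃/M_HBr) = √(17.03/80.91) = 0.4588.
With d_HBr + d_NH₃ = 853 mm, d_NH₃ = 853/(1 + 0.4588) = 584.7 mm.
d_HBr = 853 − 584.7 = 268 mm.

268 mm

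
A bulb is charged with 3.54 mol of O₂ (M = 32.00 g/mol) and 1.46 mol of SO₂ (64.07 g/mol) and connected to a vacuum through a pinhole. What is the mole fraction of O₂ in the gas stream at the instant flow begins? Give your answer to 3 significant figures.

0.774

The effusion rate of species i is ∝ p_i/√M_i ∝ n_i/√M_i.
So x_O₂ in the escaping gas = (n_O₂/√M_O₂) / Σ(n_i/√M_i)
= (3.54/√32.00) / (3.54/√32.00 + 1.46/√64.07) = 0.6258/(0.6258 + 0.1824) = 0.774.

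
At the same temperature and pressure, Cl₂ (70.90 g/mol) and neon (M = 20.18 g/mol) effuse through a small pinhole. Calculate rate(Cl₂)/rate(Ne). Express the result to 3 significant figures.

Since effusion rate ∝ 1/√M, rate_Cl₂/rate_Ne = √(M_Ne/M_Cl₂) = √(20.18/70.90) = √0.2846 = 0.534.

0.534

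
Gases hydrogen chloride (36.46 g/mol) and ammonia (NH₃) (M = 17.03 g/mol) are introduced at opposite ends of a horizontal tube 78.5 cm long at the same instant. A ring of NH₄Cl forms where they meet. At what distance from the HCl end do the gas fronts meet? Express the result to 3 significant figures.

31.9 cm

Distances travelled in equal time are proportional to diffusion rates, so d_HCl/d_NH₃ = √(M_NH₃/M_HCl) = √(17.03/36.46) = 0.6834.
With d_HCl + d_NH₃ = 78.5 cm, d_NH₃ = 78.5/(1 + 0.6834) = 46.63 cm.
d_HCl = 78.5 − 46.63 = 31.9 cm.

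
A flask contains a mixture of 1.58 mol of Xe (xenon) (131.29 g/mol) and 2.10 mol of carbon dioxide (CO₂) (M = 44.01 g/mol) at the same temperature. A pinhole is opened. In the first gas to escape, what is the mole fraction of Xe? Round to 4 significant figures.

0.3034

Rate_i ∝ x_i/√M_i (Graham's law weighted by mole fraction), so the effusate composition follows n_i/√M_i.
x_Xe(eff) = (n_Xe/√M_Xe) / (n_Xe/√M_Xe + n_CO₂/√M_CO₂)
= (1.58/√131.29) / (1.58/√131.29 + 2.10/√44.01) = 0.1379/(0.1379 + 0.3166) = 0.3034.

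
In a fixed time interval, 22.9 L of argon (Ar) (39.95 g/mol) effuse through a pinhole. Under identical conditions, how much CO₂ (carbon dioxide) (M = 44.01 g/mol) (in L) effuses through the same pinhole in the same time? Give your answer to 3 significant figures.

Since effusion rate ∝ 1/√M, rate_CO₂/rate_Ar = √(M_Ar/M_CO₂) = √(39.95/44.01) = √0.9077 = 0.9528.
So the volume for CO₂ is 22.9 × 0.9528 = 21.8 L.

21.8 L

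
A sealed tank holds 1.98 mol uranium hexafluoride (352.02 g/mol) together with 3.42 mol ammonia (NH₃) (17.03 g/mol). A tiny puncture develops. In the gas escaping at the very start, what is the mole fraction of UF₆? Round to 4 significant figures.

Each component's effusion rate ∝ (its partial pressure)·(1/√M) ∝ n_i/√M_i.
x_UF₆(eff) = (n_UF₆/√M_UF₆) / (n_UF₆/√M_UF₆ + n_NH₃/√M_NH₃)
= (1.98/√352.02) / (1.98/√352.02 + 3.42/√17.03) = 0.1055/(0.1055 + 0.8287) = 0.1130.

0.1130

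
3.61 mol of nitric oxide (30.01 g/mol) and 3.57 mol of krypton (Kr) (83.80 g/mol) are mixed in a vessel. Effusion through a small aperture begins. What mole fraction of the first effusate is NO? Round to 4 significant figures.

0.6282

Rate_i ∝ x_i/√M_i (Graham's law weighted by mole fraction), so the effusate composition follows n_i/√M_i.
So x_NO in the escaping gas = (n_NO/√M_NO) / Σ(n_i/√M_i)
= (3.61/√30.01) / (3.61/√30.01 + 3.57/√83.80) = 0.6590/(0.6590 + 0.3900) = 0.6282.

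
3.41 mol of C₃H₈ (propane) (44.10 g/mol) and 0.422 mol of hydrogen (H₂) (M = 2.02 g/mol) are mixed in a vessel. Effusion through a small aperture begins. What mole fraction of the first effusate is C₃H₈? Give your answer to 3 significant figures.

0.634

Each component's effusion rate ∝ (its partial pressure)·(1/√M) ∝ n_i/√M_i.
x_C₃H₈(eff) = (n_C₃H₈/√M_C₃H₈) / (n_C₃H₈/√M_C₃H₈ + n_H₂/√M_H₂)
= (3.41/√44.10) / (3.41/√44.10 + 0.422/√2.02) = 0.5135/(0.5135 + 0.2969) = 0.634.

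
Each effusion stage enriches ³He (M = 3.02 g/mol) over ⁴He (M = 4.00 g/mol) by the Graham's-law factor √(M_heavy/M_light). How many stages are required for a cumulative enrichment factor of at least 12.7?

19

Per stage α = (4.00/3.02)^(1/2) = 1.32450^0.5, giving ln α = 0.1405.
Need α^N ≥ 12.7 ⇒ N ≥ ln(12.7) / ln α = 2.542 / 0.1405 = 18.09.
So at least 19 stages are needed.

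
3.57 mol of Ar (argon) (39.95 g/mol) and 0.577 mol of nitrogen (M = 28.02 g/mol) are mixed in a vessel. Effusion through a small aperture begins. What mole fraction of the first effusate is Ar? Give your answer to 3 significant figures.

0.838

Effusion rate of each component ∝ n_i/√M_i (partial pressure × 1/√M).
So x_Ar in the escaping gas = (n_Ar/√M_Ar) / Σ(n_i/√M_i)
= (3.57/√39.95) / (3.57/√39.95 + 0.577/√28.02) = 0.5648/(0.5648 + 0.1090) = 0.838.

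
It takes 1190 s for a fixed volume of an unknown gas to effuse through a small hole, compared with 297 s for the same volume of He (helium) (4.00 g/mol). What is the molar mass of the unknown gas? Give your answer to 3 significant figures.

64.2 g/mol

Graham's law gives t_X/t_He = √(M_X/M_He).
1190/297 = 4.007 = √(M_X/4.00)
M_X = 4.00 × 4.007² = 4.00 × 16.05 = 64.2 g/mol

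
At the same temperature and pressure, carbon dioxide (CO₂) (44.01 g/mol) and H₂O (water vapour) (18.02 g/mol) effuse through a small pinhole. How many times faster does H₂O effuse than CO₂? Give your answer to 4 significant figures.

Using Graham's law: rate_H₂O/rate_CO₂ = √(M_CO₂/M_H₂O) = √(44.01/18.02) = √2.442 = 1.563.

1.563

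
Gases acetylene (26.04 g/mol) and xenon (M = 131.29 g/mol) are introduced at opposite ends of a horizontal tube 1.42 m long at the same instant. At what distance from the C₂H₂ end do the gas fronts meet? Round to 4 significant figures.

0.9825 m

Graham's law gives d_C₂H₂/d_Xe = rate_C₂H₂/rate_Xe = √(M_Xe/M_C₂H₂) = √(131.29/26.04) = 2.245.
With d_C₂H₂ + d_Xe = 1.42 m, d_Xe = 1.42/(1 + 2.245) = 0.4375 m.
d_C₂H₂ = 1.42 − 0.4375 = 0.9825 m.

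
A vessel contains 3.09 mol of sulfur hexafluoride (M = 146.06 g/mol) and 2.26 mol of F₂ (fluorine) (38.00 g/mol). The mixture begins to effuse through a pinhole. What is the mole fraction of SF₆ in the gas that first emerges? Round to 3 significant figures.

Each component's effusion rate ∝ (its partial pressure)·(1/√M) ∝ n_i/√M_i.
x_SF₆(eff) = (n_SF₆/√M_SF₆) / (n_SF₆/√M_SF₆ + n_F₂/√M_F₂)
= (3.09/√146.06) / (3.09/√146.06 + 2.26/√38.00) = 0.2557/(0.2557 + 0.3666) = 0.411.

0.411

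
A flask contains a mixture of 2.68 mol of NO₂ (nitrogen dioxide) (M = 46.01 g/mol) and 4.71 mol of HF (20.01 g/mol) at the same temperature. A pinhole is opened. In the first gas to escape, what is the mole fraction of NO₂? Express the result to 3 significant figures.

The effusion rate of species i is ∝ p_i/√M_i ∝ n_i/√M_i.
x_NO₂(eff) = (n_NO₂/√M_NO₂) / (n_NO₂/√M_NO₂ + n_HF/√M_HF)
= (2.68/√46.01) / (2.68/√46.01 + 4.71/√20.01) = 0.3951/(0.3951 + 1.053) = 0.273.

0.273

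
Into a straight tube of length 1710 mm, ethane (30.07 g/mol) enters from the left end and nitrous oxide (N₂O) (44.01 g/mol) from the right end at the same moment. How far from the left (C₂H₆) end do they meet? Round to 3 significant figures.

936 mm

In equal time, each gas travels a distance ∝ its rate ∝ 1/√M, so d_C₂H₆/d_N₂O = √(M_N₂O/M_C₂H₆) = √(44.01/30.07) = 1.210.
With d_C₂H₆ + d_N₂O = 1710 mm, d_N₂O = 1710/(1 + 1.210) = 773.8 mm.
d_C₂H₆ = 1710 − 773.8 = 936 mm.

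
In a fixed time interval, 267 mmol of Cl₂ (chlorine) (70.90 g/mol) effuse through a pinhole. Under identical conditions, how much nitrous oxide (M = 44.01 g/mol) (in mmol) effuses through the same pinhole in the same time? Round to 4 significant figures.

From Graham's law, rate_N₂O/rate_Cl₂ = √(M_Cl₂/M_N₂O) = √(70.90/44.01) = √1.611 = 1.269.
So the amount for N₂O is 267 × 1.269 = 338.9 mmol.

338.9 mmol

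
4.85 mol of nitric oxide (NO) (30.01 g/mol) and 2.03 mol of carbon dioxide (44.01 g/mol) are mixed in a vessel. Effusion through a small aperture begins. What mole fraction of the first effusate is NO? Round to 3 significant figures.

The effusion rate of species i is ∝ p_i/√M_i ∝ n_i/√M_i.
x_NO(eff) = (n_NO/√M_NO) / (n_NO/√M_NO + n_CO₂/√M_CO₂)
= (4.85/√30.01) / (4.85/√30.01 + 2.03/√44.01) = 0.8853/(0.8853 + 0.3060) = 0.743.

0.743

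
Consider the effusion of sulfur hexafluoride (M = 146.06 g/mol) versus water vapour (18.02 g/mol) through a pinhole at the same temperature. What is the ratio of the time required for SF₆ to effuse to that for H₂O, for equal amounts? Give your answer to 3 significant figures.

2.85

Graham's law gives t_SF₆/t_H₂O = √(M_SF₆/M_H₂O) = √(146.06/18.02) = √8.105 = 2.85.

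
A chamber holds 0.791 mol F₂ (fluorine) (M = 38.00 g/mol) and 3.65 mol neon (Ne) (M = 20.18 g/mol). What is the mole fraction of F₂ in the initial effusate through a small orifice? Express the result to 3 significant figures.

Rate_i ∝ x_i/√M_i (Graham's law weighted by mole fraction), so the effusate composition follows n_i/√M_i.
x_F₂(eff) = (n_F₂/√M_F₂) / (n_F₂/√M_F₂ + n_Ne/√M_Ne)
= (0.791/√38.00) / (0.791/√38.00 + 3.65/√20.18) = 0.1283/(0.1283 + 0.8125) = 0.136.

0.136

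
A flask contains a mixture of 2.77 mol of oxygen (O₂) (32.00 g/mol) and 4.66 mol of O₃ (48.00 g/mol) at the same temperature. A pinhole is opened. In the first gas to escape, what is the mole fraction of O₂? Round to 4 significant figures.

0.4213

The effusion rate of species i is ∝ p_i/√M_i ∝ n_i/√M_i.
Mole fraction of O₂ in the effusate = (n_O₂/√M_O₂) / (n_O₂/√M_O₂ + n_O₃/√M_O₃)
= (2.77/√32.00) / (2.77/√32.00 + 4.66/√48.00) = 0.4897/(0.4897 + 0.6726) = 0.4213.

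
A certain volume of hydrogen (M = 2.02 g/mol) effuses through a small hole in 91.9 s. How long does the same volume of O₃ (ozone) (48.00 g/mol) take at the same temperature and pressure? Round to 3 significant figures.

From Graham's law, t_O₃/t_H₂ = √(M_O₃/M_H₂) = √(48.00/2.02) = √23.76 = 4.875.
So the time for O₃ is 91.9 × 4.875 = 448 s.

448 s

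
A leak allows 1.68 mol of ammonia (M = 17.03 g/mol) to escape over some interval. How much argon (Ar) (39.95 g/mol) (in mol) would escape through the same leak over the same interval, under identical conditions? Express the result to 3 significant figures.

1.10 mol

From Graham's law, rate_Ar/rate_NH₃ = √(M_NH₃/M_Ar) = √(17.03/39.95) = √0.4263 = 0.6529.
So the amount for Ar is 1.68 × 0.6529 = 1.10 mol.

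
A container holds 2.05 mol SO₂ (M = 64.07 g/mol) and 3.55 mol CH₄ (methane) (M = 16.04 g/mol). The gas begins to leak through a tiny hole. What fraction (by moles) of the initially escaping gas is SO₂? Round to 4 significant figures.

0.2242

The effusion rate of species i is ∝ p_i/√M_i ∝ n_i/√M_i.
So x_SO₂ in the escaping gas = (n_SO₂/√M_SO₂) / Σ(n_i/√M_i)
= (2.05/√64.07) / (2.05/√64.07 + 3.55/√16.04) = 0.2561/(0.2561 + 0.8864) = 0.2242.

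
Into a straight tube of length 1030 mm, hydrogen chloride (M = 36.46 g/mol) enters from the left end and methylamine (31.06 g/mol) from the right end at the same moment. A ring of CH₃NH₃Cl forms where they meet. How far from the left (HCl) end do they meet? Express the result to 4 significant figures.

494.4 mm

The fronts meet when d_HCl + d_CH₃NH₂ = L with d_HCl/d_CH₃NH₂ = √(M_CH₃NH₂/M_HCl) (Graham's law). Here √(M_CH₃NH₂/M_HCl) = √(31.06/36.46) = 0.9230.
With d_HCl + d_CH₃NH₂ = 1030 mm, d_CH₃NH₂ = 1030/(1 + 0.9230) = 535.6 mm.
d_HCl = 1030 − 535.6 = 494.4 mm.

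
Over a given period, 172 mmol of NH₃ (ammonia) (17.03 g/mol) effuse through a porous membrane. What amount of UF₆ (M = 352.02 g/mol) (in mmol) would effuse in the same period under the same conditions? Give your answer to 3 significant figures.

37.8 mmol

By Graham's law, rate_UF₆/rate_NH₃ = √(M_NH₃/M_UF₆) = √(17.03/352.02) = √0.04838 = 0.2199.
So the amount for UF₆ is 172 × 0.2199 = 37.8 mmol.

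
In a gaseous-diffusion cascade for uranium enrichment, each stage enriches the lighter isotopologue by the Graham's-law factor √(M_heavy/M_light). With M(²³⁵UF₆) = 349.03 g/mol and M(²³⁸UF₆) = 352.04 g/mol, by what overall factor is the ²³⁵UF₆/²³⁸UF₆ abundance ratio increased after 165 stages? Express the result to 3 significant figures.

Each stage multiplies the ratio by α = √(352.04/349.03), so after 165 stages the overall factor is α^165 = (352.04/349.03)^(165/2).
= 1.00862^(165/2) = 2.03.

2.03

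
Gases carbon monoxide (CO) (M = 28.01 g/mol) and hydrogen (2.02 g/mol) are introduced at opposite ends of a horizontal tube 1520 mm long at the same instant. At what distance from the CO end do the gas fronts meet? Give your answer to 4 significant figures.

Graham's law gives d_CO/d_H₂ = rate_CO/rate_H₂ = √(M_H₂/M_CO) = √(2.02/28.01) = 0.2685.
With d_CO + d_H₂ = 1520 mm, d_H₂ = 1520/(1 + 0.2685) = 1198 mm.
d_CO = 1520 − 1198 = 321.8 mm.

321.8 mm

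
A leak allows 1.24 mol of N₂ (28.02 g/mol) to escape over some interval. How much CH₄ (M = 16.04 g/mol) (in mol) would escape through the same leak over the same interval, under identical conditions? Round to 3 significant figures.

From Graham's law, rate_CH₄/rate_N₂ = √(M_N₂/M_CH₄) = √(28.02/16.04) = √1.747 = 1.322.
So the amount for CH₄ is 1.24 × 1.322 = 1.64 mol.

1.64 mol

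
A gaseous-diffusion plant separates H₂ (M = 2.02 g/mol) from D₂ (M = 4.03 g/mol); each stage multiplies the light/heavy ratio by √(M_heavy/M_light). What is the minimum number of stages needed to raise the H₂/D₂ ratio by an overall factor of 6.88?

6

With α = √(4.03/2.02) per stage, ln α = ½ ln(1.99505) = 0.3453.
Need α^N ≥ 6.88 ⇒ N ≥ ln(6.88) / ln α = 1.929 / 0.3453 = 5.58.
Minimum whole number of stages: N = 6.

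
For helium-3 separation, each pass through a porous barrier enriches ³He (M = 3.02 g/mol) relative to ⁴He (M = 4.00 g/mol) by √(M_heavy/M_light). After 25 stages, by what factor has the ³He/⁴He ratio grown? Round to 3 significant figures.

Each stage multiplies the ratio by α = √(4.00/3.02), so after 25 stages the overall factor is α^25 = (4.00/3.02)^(25/2).
= 1.32450^(25/2) = 33.5.

33.5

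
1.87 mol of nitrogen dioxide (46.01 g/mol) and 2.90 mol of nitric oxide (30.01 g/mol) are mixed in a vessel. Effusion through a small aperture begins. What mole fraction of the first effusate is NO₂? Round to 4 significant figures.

Each component's effusion rate ∝ (its partial pressure)·(1/√M) ∝ n_i/√M_i.
x_NO₂(eff) = (n_NO₂/√M_NO₂) / (n_NO₂/√M_NO₂ + n_NO/√M_NO)
= (1.87/√46.01) / (1.87/√46.01 + 2.90/√30.01) = 0.2757/(0.2757 + 0.5294) = 0.3424.

0.3424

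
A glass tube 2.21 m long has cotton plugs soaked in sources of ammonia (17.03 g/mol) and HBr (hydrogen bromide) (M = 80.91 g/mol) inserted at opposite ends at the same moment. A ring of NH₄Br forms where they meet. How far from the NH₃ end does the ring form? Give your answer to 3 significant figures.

1.51 m

Distances travelled in equal time are proportional to diffusion rates, so d_NH₃/d_HBr = √(M_HBr/M_NH₃) = √(80.91/17.03) = 2.180.
With d_NH₃ + d_HBr = 2.21 m, d_HBr = 2.21/(1 + 2.180) = 0.6950 m.
d_NH₃ = 2.21 − 0.6950 = 1.51 m.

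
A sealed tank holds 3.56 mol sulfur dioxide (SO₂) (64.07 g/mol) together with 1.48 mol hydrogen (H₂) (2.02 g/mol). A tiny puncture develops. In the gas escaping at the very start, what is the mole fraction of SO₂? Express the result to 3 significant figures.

0.299

The effusion rate of species i is ∝ p_i/√M_i ∝ n_i/√M_i.
So x_SO₂ in the escaping gas = (n_SO₂/√M_SO₂) / Σ(n_i/√M_i)
= (3.56/√64.07) / (3.56/√64.07 + 1.48/√2.02) = 0.4448/(0.4448 + 1.041) = 0.299.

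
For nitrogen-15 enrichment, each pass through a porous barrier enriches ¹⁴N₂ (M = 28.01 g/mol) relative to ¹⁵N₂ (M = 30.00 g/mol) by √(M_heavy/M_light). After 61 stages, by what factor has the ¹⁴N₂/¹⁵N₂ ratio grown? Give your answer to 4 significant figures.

Each stage multiplies the ratio by α = √(30.00/28.01), so after 61 stages the overall factor is α^61 = (30.00/28.01)^(61/2).
= 1.07105^(61/2) = 8.112.

8.112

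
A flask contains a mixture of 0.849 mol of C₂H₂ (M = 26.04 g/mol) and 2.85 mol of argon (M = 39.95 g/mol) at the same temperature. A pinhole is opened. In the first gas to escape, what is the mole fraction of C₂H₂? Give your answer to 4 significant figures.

Effusion rate of each component ∝ n_i/√M_i (partial pressure × 1/√M).
Mole fraction of C₂H₂ in the effusate = (n_C₂H₂/√M_C₂H₂) / (n_C₂H₂/√M_C₂H₂ + n_Ar/√M_Ar)
= (0.849/√26.04) / (0.849/√26.04 + 2.85/√39.95) = 0.1664/(0.1664 + 0.4509) = 0.2695.

0.2695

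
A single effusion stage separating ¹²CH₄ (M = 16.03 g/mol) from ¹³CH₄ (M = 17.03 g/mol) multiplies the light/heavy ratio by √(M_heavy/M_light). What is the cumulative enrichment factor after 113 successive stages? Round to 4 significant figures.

30.54

The single-stage factor is √(M_heavy/M_light), so 113 stages give [√(17.03/16.03)]^113 = (17.03/16.03)^(113/2).
= 1.06238^(113/2) = 30.54.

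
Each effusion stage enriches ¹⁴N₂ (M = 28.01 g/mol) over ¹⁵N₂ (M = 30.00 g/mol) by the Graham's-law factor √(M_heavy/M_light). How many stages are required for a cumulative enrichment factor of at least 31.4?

With α = √(30.00/28.01) per stage, ln α = ½ ln(1.07105) = 0.03432.
Need α^N ≥ 31.4 ⇒ N ≥ ln(31.4) / ln α = 3.447 / 0.03432 = 100.44.
Minimum whole number of stages: N = 101.

101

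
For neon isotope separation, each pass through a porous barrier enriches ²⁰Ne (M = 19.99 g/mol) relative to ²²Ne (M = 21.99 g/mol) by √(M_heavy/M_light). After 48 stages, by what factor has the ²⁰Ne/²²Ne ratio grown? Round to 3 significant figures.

9.86

Each stage multiplies the ratio by α = √(21.99/19.99), so after 48 stages the overall factor is α^48 = (21.99/19.99)^(48/2).
= 1.10005^24 = 9.86.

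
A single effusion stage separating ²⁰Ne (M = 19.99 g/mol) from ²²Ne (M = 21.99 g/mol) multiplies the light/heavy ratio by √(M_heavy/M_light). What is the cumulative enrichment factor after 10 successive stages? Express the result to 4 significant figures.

Overall factor = α^10 with α = √(21.99/19.99), i.e. (21.99/19.99)^(10/2).
= 1.10005^5 = 1.611.

1.611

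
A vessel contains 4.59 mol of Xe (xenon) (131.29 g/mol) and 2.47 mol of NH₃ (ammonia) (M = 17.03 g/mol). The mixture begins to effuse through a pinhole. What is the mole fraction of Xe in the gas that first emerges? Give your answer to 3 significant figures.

0.401

Effusion rate of each component ∝ n_i/√M_i (partial pressure × 1/√M).
Mole fraction of Xe in the effusate = (n_Xe/√M_Xe) / (n_Xe/√M_Xe + n_NH₃/√M_NH₃)
= (4.59/√131.29) / (4.59/√131.29 + 2.47/√17.03) = 0.4006/(0.4006 + 0.5985) = 0.401.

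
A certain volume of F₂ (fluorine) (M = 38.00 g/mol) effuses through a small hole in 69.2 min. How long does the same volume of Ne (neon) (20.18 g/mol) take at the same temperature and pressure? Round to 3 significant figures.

From Graham's law, t_Ne/t_F₂ = √(M_Ne/M_F₂) = √(20.18/38.00) = √0.5311 = 0.7287.
So the time for Ne is 69.2 × 0.7287 = 50.4 min.

50.4 min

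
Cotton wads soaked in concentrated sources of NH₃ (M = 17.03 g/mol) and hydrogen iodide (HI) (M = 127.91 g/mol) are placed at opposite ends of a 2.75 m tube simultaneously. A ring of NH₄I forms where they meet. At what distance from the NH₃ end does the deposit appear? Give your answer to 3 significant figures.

2.01 m

Graham's law gives d_NH₃/d_HI = rate_NH₃/rate_HI = √(M_HI/M_NH₃) = √(127.91/17.03) = 2.741.
With d_NH₃ + d_HI = 2.75 m, d_HI = 2.75/(1 + 2.741) = 0.7352 m.
d_NH₃ = 2.75 − 0.7352 = 2.01 m.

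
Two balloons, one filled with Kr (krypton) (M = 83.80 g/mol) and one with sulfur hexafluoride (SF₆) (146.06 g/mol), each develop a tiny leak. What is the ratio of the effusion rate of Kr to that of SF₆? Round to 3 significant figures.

By Graham's law, rate_Kr/rate_SF₆ = √(M_SF₆/M_Kr) = √(146.06/83.80) = √1.743 = 1.32.

1.32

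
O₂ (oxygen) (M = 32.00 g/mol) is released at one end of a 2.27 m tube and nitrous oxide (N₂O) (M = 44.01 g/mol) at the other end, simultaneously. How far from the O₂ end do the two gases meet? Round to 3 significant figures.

Distances travelled in equal time are proportional to diffusion rates, so d_O₂/d_N₂O = √(M_N₂O/M_O₂) = √(44.01/32.00) = 1.173.
With d_O₂ + d_N₂O = 2.27 m, d_N₂O = 2.27/(1 + 1.173) = 1.045 m.
d_O₂ = 2.27 − 1.045 = 1.23 m.

1.23 m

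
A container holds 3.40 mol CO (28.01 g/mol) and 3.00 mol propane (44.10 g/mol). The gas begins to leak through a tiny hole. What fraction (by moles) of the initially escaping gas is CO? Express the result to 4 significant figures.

0.5871

Effusion rate of each component ∝ n_i/√M_i (partial pressure × 1/√M).
x_CO(eff) = (n_CO/√M_CO) / (n_CO/√M_CO + n_C₃H₈/√M_C₃H₈)
= (3.40/√28.01) / (3.40/√28.01 + 3.00/√44.10) = 0.6424/(0.6424 + 0.4518) = 0.5871.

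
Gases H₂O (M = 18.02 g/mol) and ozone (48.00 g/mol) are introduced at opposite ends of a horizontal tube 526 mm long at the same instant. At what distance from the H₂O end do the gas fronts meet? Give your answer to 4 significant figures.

326.2 mm

The fronts meet when d_H₂O + d_O₃ = L with d_H₂O/d_O₃ = √(M_O₃/M_H₂O) (Graham's law). Here √(M_O₃/M_H₂O) = √(48.00/18.02) = 1.632.
With d_H₂O + d_O₃ = 526 mm, d_O₃ = 526/(1 + 1.632) = 199.8 mm.
d_H₂O = 526 − 199.8 = 326.2 mm.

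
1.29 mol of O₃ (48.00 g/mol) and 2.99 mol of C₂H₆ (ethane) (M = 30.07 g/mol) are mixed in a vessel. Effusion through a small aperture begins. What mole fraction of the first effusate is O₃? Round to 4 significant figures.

0.2546

Rate_i ∝ x_i/√M_i (Graham's law weighted by mole fraction), so the effusate composition follows n_i/√M_i.
Mole fraction of O₃ in the effusate = (n_O₃/√M_O₃) / (n_O₃/√M_O₃ + n_C₂H₆/√M_C₂H₆)
= (1.29/√48.00) / (1.29/√48.00 + 2.99/√30.07) = 0.1862/(0.1862 + 0.5453) = 0.2546.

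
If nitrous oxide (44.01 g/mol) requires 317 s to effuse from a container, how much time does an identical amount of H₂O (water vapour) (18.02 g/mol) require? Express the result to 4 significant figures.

Graham's law gives t_H₂O/t_N₂O = √(M_H₂O/M_N₂O) = √(18.02/44.01) = √0.4095 = 0.6399.
So the time for H₂O is 317 × 0.6399 = 202.8 s.

202.8 s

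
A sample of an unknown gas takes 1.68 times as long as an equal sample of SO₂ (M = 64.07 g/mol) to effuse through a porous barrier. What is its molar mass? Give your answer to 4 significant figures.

180.8 g/mol

Using Graham's law: t_X/t_SO₂ = √(M_X/M_SO₂).
1.68 = √(M_X/64.07)
M_X = 64.07 × 1.68² = 64.07 × 2.822 = 180.8 g/mol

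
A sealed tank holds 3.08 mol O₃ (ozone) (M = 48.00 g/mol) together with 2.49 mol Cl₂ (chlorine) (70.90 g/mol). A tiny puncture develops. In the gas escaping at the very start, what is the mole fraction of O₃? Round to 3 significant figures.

The effusion rate of species i is ∝ p_i/√M_i ∝ n_i/√M_i.
Mole fraction of O₃ in the effusate = (n_O₃/√M_O₃) / (n_O₃/√M_O₃ + n_Cl₂/√M_Cl₂)
= (3.08/√48.00) / (3.08/√48.00 + 2.49/√70.90) = 0.4446/(0.4446 + 0.2957) = 0.601.

0.601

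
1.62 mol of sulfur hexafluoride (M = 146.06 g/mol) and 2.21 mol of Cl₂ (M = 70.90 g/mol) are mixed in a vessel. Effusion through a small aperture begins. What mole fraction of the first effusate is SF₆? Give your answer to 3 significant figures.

Each component's effusion rate ∝ (its partial pressure)·(1/√M) ∝ n_i/√M_i.
Mole fraction of SF₆ in the effusate = (n_SF₆/√M_SF₆) / (n_SF₆/√M_SF₆ + n_Cl₂/√M_Cl₂)
= (1.62/√146.06) / (1.62/√146.06 + 2.21/√70.90) = 0.1340/(0.1340 + 0.2625) = 0.338.

0.338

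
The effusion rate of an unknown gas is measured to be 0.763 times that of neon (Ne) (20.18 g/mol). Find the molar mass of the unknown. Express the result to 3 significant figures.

34.7 g/mol

Graham's law gives rate_X/rate_Ne = √(M_Ne/M_X).
0.763 = √(20.18/M_X)
M_X = 20.18 / 0.763² = 20.18 / 0.5822 = 34.7 g/mol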